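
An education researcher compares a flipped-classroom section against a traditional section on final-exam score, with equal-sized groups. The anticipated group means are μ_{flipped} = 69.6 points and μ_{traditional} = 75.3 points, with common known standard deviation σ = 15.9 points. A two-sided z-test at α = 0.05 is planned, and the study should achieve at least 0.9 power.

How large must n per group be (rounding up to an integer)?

n = 164 per group

Standardized effect: d = |μ_{flipped} − μ_{traditional}| / σ = |69.6 − 75.3| / 15.9 = 0.3585
Set Φ(δ − 1.960) = 0.9; then δ − 1.960 = Φ⁻¹(0.9) = 1.282, giving δ = 3.242.
(Ignoring the negligible lower-tail rejection probability gives the usual closed-form inversion.)
δ = d·√(n/2) ⇒ n = 2(δ/d)² = 2 × (3.242 / 0.3585)² = 163.52.
Round up to the next whole unit.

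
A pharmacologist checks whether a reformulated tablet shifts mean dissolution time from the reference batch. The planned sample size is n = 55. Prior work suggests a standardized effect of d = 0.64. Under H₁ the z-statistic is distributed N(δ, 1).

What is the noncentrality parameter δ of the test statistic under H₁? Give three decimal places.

The noncentrality parameter scales effect size by the design's sample-size factor: δ = d·√n = 0.64 × √55 = 4.7464

δ ≈ 4.746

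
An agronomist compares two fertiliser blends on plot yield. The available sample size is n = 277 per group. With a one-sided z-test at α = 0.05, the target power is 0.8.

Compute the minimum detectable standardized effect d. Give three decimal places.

d ≈ 0.211

Required noncentrality: δ = z_{0.05} + z_{0.20} = 1.645 + 0.842 = 2.486.
δ = d·√(n/2) ⇒ d = δ/√(n/2) = 2.486/√(277/2) = 0.2113.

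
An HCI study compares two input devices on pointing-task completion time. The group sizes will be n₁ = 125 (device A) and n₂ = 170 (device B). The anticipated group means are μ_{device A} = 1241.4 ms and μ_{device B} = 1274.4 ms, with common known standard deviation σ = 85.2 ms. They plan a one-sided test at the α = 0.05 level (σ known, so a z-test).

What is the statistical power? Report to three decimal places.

Standardized effect: d = |μ_{device A} − μ_{device B}| / σ = |1241.4 − 1274.4| / 85.2 = 0.3873
Noncentrality parameter: δ = d / √(1/n₁ + 1/n₂) = 0.3873 / √(1/125 + 1/170) = 3.2873
One-sided α = 0.05 → critical value z_{0.05} = 1.645.
Power = Φ(δ − 1.645) = Φ(1.642) = 0.9498.

Power ≈ 0.950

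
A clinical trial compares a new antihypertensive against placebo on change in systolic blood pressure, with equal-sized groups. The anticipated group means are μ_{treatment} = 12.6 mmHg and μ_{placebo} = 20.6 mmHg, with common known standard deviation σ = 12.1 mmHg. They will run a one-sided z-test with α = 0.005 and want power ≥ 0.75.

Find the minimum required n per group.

n = 49 per group

Standardized effect: d = |μ_{treatment} − μ_{placebo}| / σ = |12.6 − 20.6| / 12.1 = 0.6612
For power 0.75 need Φ(δ − z_{0.005}) = 0.75, so δ = z_{0.005} + z_{0.25} = 2.576 + 0.674 = 3.250.
δ = d·√(n/2) ⇒ n = 2(δ/d)² = 2 × (3.250 / 0.6612)² = 48.34.
Round up to the next whole unit.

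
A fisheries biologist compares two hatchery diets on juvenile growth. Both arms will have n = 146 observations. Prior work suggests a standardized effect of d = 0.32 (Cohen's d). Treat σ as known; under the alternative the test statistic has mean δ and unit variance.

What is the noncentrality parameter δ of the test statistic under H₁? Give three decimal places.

δ ≈ 2.734

δ = d·√(n/2) = 0.32 × √(146/2) = 2.7341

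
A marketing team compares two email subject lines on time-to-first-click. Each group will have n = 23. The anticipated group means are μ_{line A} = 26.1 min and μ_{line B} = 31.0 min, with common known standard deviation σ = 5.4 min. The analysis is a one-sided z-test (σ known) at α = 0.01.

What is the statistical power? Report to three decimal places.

Power ≈ 0.774

Standardized effect: d = |μ_{line A} − μ_{line B}| / σ = |26.1 − 31.0| / 5.4 = 0.9074
Noncentrality parameter: λ = d·√(n/2) = 0.9074 × √(23/2) = 3.0772
One-sided α = 0.01 → critical value z_{0.01} = 2.326.
Power = Φ(λ − 2.326) = Φ(0.751) = 0.7736.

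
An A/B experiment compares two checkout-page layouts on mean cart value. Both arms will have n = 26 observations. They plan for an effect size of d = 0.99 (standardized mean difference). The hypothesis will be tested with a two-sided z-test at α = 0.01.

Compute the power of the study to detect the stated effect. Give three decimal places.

Power ≈ 0.840

Noncentrality parameter: δ = d·√(n/2) = 0.99 × √(26/2) = 3.5695
Two-sided α = 0.01 → critical value z_{0.005} = 2.576.
Power = Φ(δ − 2.576) + Φ(−δ − 2.576) = Φ(0.994) + Φ(-6.145) = 0.8398 + 0.0000 = 0.8398.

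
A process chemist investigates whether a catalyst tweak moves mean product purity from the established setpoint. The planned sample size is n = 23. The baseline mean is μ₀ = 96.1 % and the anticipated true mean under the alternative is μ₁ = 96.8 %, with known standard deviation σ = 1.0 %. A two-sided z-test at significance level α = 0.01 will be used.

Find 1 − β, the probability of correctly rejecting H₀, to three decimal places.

Power ≈ 0.783

Standardized effect: d = |μ₁ − μ₀| / σ = |96.8 − 96.1| / 1.0 = 0.7000
Noncentrality parameter: δ = d·√n = 0.7000 × √23 = 3.3571
Two-sided α = 0.01 → critical value z_{0.005} = 2.576.
Power = Φ(δ − 2.576) + Φ(−δ − 2.576) = Φ(0.781) + Φ(-5.933) = 0.7827 + 0.0000 = 0.7827.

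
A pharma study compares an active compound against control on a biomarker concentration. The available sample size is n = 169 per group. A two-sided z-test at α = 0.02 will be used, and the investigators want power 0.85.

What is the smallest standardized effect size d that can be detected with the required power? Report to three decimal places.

Required noncentrality: δ = z_{0.01} + z_{0.15} = 2.326 + 1.036 = 3.363.
(Lower-tail contribution to power is negligible for δ > 0.)
δ = d·√(n/2) ⇒ d = δ/√(n/2) = 3.363/√(169/2) = 0.3658.

d ≈ 0.366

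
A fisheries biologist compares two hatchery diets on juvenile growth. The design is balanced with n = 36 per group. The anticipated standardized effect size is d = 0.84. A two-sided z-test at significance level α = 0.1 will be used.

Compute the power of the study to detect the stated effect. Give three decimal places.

Power ≈ 0.973

Noncentrality parameter: δ = d·√(n/2) = 0.84 × √(36/2) = 3.5638
Critical value for a two-sided test at α = 0.1: z_{α/2} = 1.645.
Power = Φ(δ − 1.645) + Φ(−δ − 1.645) = Φ(1.919) + Φ(-5.209) = 0.9725 + 0.0000 = 0.9725.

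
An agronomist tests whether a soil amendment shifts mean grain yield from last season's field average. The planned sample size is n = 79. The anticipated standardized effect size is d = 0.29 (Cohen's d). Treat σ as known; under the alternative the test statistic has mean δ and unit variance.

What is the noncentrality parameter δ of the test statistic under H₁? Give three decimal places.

δ ≈ 2.578

The noncentrality parameter scales effect size by the design's sample-size factor: δ = d·√n = 0.29 × √79 = 2.5776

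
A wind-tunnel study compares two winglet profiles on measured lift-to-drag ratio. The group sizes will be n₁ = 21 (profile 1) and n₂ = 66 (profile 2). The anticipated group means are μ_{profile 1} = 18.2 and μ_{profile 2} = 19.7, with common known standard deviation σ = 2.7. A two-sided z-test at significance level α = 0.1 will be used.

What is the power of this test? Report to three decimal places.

Power ≈ 0.717

Standardized effect: d = |μ_{profile 1} − μ_{profile 2}| / σ = |18.2 − 19.7| / 2.7 = 0.5556
Noncentrality parameter: δ = d / √(1/n₁ + 1/n₂) = 0.5556 / √(1/21 + 1/66) = 2.2174
Two-sided α = 0.1 → critical value z_{0.05} = 1.645.
Power = Φ(δ − 1.645) + Φ(−δ − 1.645) = Φ(0.573) + Φ(-3.862) = 0.7165 + 0.0001 = 0.7166.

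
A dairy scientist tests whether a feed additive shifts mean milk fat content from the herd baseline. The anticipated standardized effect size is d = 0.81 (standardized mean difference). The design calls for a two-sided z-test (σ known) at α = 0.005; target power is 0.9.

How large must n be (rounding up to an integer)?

n = 26

For power 0.9 need Φ(δ − z_{0.0025}) = 0.9, so δ = z_{0.0025} + z_{0.10} = 2.807 + 1.282 = 4.089.
(Ignoring the negligible lower-tail rejection probability gives the usual closed-form inversion.)
δ = d·√n ⇒ n = (δ/d)² = (4.089 / 0.81)² = 25.48.
Round up to the next whole unit.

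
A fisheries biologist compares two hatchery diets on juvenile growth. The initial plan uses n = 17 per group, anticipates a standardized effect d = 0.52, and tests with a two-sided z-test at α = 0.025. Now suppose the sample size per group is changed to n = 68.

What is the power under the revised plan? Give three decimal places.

With n = 68 per group: δ = d·√(n/2) = 0.52 × √(68/2) = 3.0321. Critical value z_{0.0125} = 2.241.
Revised power = Φ(δ − 2.241) + Φ(−δ − 2.241) = Φ(0.791) + Φ(-5.273) = 0.7854 + 0.0000 = 0.7854.

Power ≈ 0.785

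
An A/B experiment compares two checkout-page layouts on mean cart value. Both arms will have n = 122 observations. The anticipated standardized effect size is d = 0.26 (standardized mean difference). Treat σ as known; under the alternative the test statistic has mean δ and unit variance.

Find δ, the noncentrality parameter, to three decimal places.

δ = d·√(n/2) = 0.26 × √(122/2) = 2.0307

δ ≈ 2.031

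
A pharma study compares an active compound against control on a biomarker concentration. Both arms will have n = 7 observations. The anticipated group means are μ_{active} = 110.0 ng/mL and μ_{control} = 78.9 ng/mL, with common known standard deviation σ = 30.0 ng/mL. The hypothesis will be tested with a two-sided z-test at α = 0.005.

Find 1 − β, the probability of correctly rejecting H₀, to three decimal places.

Standardized effect: d = |μ_{active} − μ_{control}| / σ = |110.0 − 78.9| / 30.0 = 1.0367
Noncentrality parameter: δ = d·√(n/2) = 1.0367 × √(7/2) = 1.9394
Two-sided α = 0.005 → critical value z_{0.0025} = 2.807.
Power = Φ(δ − 2.807) + Φ(−δ − 2.807) = Φ(-0.868) + Φ(-4.746) = 0.1928 + 0.0000 = 0.1928.

Power ≈ 0.193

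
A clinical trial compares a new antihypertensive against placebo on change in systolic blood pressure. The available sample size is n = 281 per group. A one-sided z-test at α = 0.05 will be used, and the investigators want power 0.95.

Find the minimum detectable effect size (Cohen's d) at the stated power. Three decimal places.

d ≈ 0.278

Need Φ(δ − 1.645) = 0.95, so δ = 1.645 + 1.645 = 3.290.
δ = d·√(n/2) ⇒ d = δ/√(n/2) = 3.290/√(281/2) = 0.2775.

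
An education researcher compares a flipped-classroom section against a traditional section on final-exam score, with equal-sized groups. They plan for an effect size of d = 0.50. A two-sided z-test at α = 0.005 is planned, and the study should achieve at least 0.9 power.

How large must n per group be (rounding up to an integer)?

For power 0.9 need Φ(δ − z_{0.0025}) = 0.9, so δ = z_{0.0025} + z_{0.10} = 2.807 + 1.282 = 4.089.
(Ignoring the negligible lower-tail rejection probability gives the usual closed-form inversion.)
δ = d·√(n/2) ⇒ n = 2(δ/d)² = 2 × (4.089 / 0.50)² = 133.73.
Round up to the next whole unit.

n = 134 per group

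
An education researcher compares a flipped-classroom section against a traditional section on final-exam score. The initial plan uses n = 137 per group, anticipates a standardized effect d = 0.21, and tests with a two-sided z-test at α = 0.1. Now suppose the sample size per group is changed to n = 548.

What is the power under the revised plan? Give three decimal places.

With n = 548 per group: δ = d·√(n/2) = 0.21 × √(548/2) = 3.4761. Critical value z_{0.05} = 1.645.
Revised power = Φ(δ − 1.645) + Φ(−δ − 1.645) = Φ(1.831) + Φ(-5.121) = 0.9665 + 0.0000 = 0.9665.

Power ≈ 0.966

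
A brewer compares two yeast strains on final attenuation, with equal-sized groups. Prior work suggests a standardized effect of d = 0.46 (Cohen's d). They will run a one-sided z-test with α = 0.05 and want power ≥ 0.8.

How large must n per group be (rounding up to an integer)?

Set Φ(δ − 1.645) = 0.8; then δ − 1.645 = Φ⁻¹(0.8) = 0.842, giving δ = 2.486.
δ = d·√(n/2) ⇒ n = 2(δ/d)² = 2 × (2.486 / 0.46)² = 58.44.
Rounding up, n = 59 per group.

n = 59 per group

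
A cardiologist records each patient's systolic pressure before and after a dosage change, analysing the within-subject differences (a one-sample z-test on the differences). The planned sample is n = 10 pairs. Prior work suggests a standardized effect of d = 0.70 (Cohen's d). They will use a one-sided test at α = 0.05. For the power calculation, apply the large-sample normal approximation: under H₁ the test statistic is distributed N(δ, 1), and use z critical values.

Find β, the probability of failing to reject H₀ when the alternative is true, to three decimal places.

Noncentrality parameter: δ = d·√n = 0.70 × √10 = 2.2136
Critical value for a one-sided test at α = 0.05: z_α = 1.645.
Power = Φ(δ − 1.645) = Φ(0.569) = 0.7152.
Type II error: β = 1 − power = 1 − 0.7152 = 0.2848.

β ≈ 0.285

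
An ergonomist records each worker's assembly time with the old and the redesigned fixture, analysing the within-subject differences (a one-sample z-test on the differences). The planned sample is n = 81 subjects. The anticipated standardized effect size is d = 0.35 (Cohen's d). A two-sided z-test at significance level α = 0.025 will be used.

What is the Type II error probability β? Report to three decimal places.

Noncentrality parameter: δ = d·√n = 0.35 × √81 = 3.1500
Two-sided α = 0.025 → critical value z_{0.0125} = 2.241.
Power = Φ(δ − 2.241) + Φ(−δ − 2.241) = Φ(0.909) + Φ(-5.391) = 0.8182 + 0.0000 = 0.8182.
Type II error: β = 1 − power = 1 − 0.8182 = 0.1818.

β ≈ 0.182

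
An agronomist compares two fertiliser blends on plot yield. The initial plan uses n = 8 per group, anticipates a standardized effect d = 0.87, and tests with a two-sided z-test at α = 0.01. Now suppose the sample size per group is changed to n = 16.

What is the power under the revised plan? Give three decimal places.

Power ≈ 0.454

With n = 16 per group: δ = d·√(n/2) = 0.87 × √(16/2) = 2.4607. Critical value z_{0.005} = 2.576.
Revised power = Φ(δ − 2.576) + Φ(−δ − 2.576) = Φ(-0.115) + Φ(-5.037) = 0.4542 + 0.0000 = 0.4542.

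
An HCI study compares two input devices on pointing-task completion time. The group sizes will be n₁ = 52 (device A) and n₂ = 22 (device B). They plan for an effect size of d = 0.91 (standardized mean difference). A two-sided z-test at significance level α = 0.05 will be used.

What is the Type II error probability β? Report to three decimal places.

β ≈ 0.053

Noncentrality parameter: δ = d / √(1/n₁ + 1/n₂) = 0.91 / √(1/52 + 1/22) = 3.5780
Two-sided α = 0.05 → critical value z_{0.025} = 1.960.
Power = Φ(δ − 1.960) + Φ(−δ − 1.960) = Φ(1.618) + Φ(-5.538) = 0.9472 + 0.0000 = 0.9472.
Type II error: β = 1 − power = 1 − 0.9472 = 0.0528.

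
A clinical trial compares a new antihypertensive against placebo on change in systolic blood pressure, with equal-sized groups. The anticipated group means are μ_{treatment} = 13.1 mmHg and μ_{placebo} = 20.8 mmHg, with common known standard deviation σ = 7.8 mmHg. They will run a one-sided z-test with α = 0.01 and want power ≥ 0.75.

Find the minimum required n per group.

n = 19 per group

Standardized effect: d = |μ_{treatment} − μ_{placebo}| / σ = |13.1 − 20.8| / 7.8 = 0.9872
Set Φ(δ − 2.326) = 0.75; then δ − 2.326 = Φ⁻¹(0.75) = 0.674, giving δ = 3.001.
δ = d·√(n/2) ⇒ n = 2(δ/d)² = 2 × (3.001 / 0.9872)² = 18.48.
Rounding up, n = 19 per group.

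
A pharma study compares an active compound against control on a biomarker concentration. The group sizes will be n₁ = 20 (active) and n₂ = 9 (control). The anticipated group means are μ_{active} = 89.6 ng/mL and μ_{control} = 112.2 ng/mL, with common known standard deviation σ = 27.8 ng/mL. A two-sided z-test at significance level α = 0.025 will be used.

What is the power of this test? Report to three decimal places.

Standardized effect: d = |μ_{active} − μ_{control}| / σ = |89.6 − 112.2| / 27.8 = 0.8129
Noncentrality parameter: δ = d / √(1/n₁ + 1/n₂) = 0.8129 / √(1/20 + 1/9) = 2.0254
Critical value for a two-sided test at α = 0.025: z_{α/2} = 2.241.
Power = Φ(δ − 2.241) + Φ(−δ − 2.241) = Φ(-0.216) + Φ(-4.267) = 0.4145 + 0.0000 = 0.4145.

Power ≈ 0.414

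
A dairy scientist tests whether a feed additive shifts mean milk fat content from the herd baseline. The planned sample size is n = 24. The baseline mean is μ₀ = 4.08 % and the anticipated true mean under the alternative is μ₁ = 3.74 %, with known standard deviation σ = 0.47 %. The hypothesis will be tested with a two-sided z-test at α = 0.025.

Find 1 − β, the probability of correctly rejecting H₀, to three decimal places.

Standardized effect: d = |μ₁ − μ₀| / σ = |3.74 − 4.08| / 0.47 = 0.7234
Noncentrality parameter: δ = d·√n = 0.7234 × √24 = 3.5439
Two-sided α = 0.025 → critical value z_{0.0125} = 2.241.
Power = Φ(δ − 2.241) + Φ(−δ − 2.241) = Φ(1.303) + Φ(-5.785) = 0.9036 + 0.0000 = 0.9036.

Power ≈ 0.904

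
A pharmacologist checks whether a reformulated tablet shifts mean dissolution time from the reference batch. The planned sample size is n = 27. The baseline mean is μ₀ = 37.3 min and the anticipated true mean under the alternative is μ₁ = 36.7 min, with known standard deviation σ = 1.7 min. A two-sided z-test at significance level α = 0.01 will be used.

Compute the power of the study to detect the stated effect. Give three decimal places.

Power ≈ 0.229

Standardized effect: d = |μ₁ − μ₀| / σ = |36.7 − 37.3| / 1.7 = 0.3529
Noncentrality parameter: δ = d·√n = 0.3529 × √27 = 1.8339
Two-sided α = 0.01 → critical value z_{0.005} = 2.576.
Power = Φ(δ − 2.576) + Φ(−δ − 2.576) = Φ(-0.742) + Φ(-4.410) = 0.2291 + 0.0000 = 0.2291.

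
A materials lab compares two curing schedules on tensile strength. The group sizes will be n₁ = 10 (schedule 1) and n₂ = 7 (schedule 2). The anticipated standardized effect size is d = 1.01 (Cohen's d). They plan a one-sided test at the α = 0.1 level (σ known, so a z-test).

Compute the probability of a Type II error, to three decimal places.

β ≈ 0.221

Noncentrality parameter: δ = d / √(1/n₁ + 1/n₂) = 1.01 / √(1/10 + 1/7) = 2.0495
Critical value for a one-sided test at α = 0.1: z_α = 1.282.
Power = P(Z > 1.282 − δ) = Φ(0.768) = 0.7787.
Type II error: β = 1 − power = 1 − 0.7787 = 0.2213.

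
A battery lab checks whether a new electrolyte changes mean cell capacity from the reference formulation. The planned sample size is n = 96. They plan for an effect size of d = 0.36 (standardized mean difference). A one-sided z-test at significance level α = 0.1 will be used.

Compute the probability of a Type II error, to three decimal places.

β ≈ 0.012

Noncentrality parameter: δ = d·√n = 0.36 × √96 = 3.5273
One-sided α = 0.1 → critical value z_{0.1} = 1.282.
Power = P(Z > 1.282 − δ) = Φ(2.246) = 0.9876.
Type II error: β = 1 − power = 1 − 0.9876 = 0.0124.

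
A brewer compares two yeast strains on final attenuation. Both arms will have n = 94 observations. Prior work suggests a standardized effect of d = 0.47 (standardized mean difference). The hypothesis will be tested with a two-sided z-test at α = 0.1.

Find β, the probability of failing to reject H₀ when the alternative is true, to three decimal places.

β ≈ 0.057

Noncentrality parameter: δ = d·√(n/2) = 0.47 × √(94/2) = 3.2222
Two-sided α = 0.1 → critical value z_{0.05} = 1.645.
Power = Φ(δ − 1.645) + Φ(−δ − 1.645) = Φ(1.577) + Φ(-4.867) = 0.9426 + 0.0000 = 0.9426.
Type II error: β = 1 − power = 1 − 0.9426 = 0.0574.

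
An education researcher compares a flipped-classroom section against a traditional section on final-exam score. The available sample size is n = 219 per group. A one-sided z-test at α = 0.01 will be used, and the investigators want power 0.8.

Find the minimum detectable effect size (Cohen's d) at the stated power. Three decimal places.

Need Φ(δ − 2.326) = 0.8, so δ = 2.326 + 0.842 = 3.168.
δ = d·√(n/2) ⇒ d = δ/√(n/2) = 3.168/√(219/2) = 0.3027.

d ≈ 0.303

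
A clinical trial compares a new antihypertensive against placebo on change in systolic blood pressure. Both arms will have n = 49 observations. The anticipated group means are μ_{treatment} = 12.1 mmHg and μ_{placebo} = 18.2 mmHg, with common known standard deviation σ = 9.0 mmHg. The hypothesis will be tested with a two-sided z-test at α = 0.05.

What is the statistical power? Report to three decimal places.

Power ≈ 0.918

Standardized effect: d = |μ_{treatment} − μ_{placebo}| / σ = |12.1 − 18.2| / 9.0 = 0.6778
Noncentrality parameter: δ = d·√(n/2) = 0.6778 × √(49/2) = 3.3548
Two-sided α = 0.05 → critical value z_{0.025} = 1.960.
Power = Φ(δ − 1.960) + Φ(−δ − 1.960) = Φ(1.395) + Φ(-5.315) = 0.9185 + 0.0000 = 0.9185.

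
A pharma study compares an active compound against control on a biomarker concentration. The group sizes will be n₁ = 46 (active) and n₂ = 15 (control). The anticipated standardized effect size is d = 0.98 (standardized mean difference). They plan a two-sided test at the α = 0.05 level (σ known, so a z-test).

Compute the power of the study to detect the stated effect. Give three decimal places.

Noncentrality parameter: λ = d / √(1/n₁ + 1/n₂) = 0.98 / √(1/46 + 1/15) = 3.2960
Critical value for a two-sided test at α = 0.05: z_{α/2} = 1.960.
Power = Φ(λ − 1.960) + Φ(−λ − 1.960) = Φ(1.336) + Φ(-5.256) = 0.9092 + 0.0000 = 0.9092.

Power ≈ 0.909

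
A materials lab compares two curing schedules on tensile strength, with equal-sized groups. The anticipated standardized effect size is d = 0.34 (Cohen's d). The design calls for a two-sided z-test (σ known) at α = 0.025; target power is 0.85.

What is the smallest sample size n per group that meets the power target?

For power 0.85 need Φ(δ − z_{0.0125}) = 0.85, so δ = z_{0.0125} + z_{0.15} = 2.241 + 1.036 = 3.278.
(Ignoring the negligible lower-tail rejection probability gives the usual closed-form inversion.)
δ = d·√(n/2) ⇒ n = 2(δ/d)² = 2 × (3.278 / 0.34)² = 185.89.
Rounding up, n = 186 per group.

n = 186 per group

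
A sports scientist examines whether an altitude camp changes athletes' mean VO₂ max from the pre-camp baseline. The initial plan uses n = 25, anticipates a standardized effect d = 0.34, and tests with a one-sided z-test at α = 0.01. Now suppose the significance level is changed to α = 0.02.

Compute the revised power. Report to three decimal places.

δ = d·√n = 0.34 × √25 = 1.7000 (unchanged). New critical value: z_{0.02} = 2.054.
Revised power = Φ(δ − 2.054) = Φ(-0.354) = 0.3618.

Power ≈ 0.362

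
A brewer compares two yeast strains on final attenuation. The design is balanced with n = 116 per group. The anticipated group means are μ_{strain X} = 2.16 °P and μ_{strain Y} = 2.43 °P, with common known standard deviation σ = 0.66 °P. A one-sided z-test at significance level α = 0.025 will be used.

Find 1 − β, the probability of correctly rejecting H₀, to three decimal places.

Standardized effect: d = |μ_{strain X} − μ_{strain Y}| / σ = |2.16 − 2.43| / 0.66 = 0.4091
Noncentrality parameter: δ = d·√(n/2) = 0.4091 × √(116/2) = 3.1155
Critical value for a one-sided test at α = 0.025: z_α = 1.960.
Power = Φ(δ − 1.960) = Φ(1.156) = 0.8761.

Power ≈ 0.876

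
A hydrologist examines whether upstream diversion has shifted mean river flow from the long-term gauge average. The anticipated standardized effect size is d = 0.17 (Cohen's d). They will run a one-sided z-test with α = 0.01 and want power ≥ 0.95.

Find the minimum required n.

Set Φ(δ − 2.326) = 0.95; then δ − 2.326 = Φ⁻¹(0.95) = 1.645, giving δ = 3.971.
δ = d·√n ⇒ n = (δ/d)² = (3.971 / 0.17)² = 545.69.
Rounding up, n = 546.

n = 546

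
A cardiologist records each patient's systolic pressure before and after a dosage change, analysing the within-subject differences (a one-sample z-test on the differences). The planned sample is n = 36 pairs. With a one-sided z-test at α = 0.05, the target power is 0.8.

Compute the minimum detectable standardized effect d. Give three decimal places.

Need Φ(δ − 1.645) = 0.8, so δ = 1.645 + 0.842 = 2.486.
δ = d·√n ⇒ d = δ/√n = 2.486/√36 = 0.4144.

d ≈ 0.414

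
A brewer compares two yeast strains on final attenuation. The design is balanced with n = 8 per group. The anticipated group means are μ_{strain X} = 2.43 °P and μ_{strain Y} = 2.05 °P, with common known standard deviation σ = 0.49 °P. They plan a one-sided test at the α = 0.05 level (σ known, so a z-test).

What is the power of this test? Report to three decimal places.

Standardized effect: d = |μ_{strain X} − μ_{strain Y}| / σ = |2.43 − 2.05| / 0.49 = 0.7755
Noncentrality parameter: δ = d·√(n/2) = 0.7755 × √(8/2) = 1.5510
Critical value for a one-sided test at α = 0.05: z_α = 1.645.
Power = P(Z > 1.645 − δ) = Φ(-0.094) = 0.4626.

Power ≈ 0.463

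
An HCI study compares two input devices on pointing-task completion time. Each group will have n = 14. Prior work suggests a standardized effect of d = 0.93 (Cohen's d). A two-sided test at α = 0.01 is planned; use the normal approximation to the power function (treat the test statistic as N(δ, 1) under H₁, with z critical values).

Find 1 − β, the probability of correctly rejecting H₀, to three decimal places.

Power ≈ 0.454

Noncentrality parameter: δ = d·√(n/2) = 0.93 × √(14/2) = 2.4605
Critical value for a two-sided test at α = 0.01: z_{α/2} = 2.576.
Power = Φ(δ − 2.576) + Φ(−δ − 2.576) = Φ(-0.115) + Φ(-5.036) = 0.4541 + 0.0000 = 0.4541.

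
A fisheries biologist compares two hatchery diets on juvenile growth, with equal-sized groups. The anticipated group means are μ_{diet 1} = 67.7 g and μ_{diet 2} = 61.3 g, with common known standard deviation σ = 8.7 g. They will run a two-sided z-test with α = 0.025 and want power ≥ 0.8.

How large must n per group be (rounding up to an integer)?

Standardized effect: d = |μ_{diet 1} − μ_{diet 2}| / σ = |67.7 − 61.3| / 8.7 = 0.7356
For power 0.8 need Φ(δ − z_{0.0125}) = 0.8, so δ = z_{0.0125} + z_{0.20} = 2.241 + 0.842 = 3.083.
(The Φ(−δ − z_{α/2}) term is vanishingly small for δ > 0 and is dropped in the standard sample-size formula.)
δ = d·√(n/2) ⇒ n = 2(δ/d)² = 2 × (3.083 / 0.7356)² = 35.13.
Round up to the next whole unit.

n = 36 per group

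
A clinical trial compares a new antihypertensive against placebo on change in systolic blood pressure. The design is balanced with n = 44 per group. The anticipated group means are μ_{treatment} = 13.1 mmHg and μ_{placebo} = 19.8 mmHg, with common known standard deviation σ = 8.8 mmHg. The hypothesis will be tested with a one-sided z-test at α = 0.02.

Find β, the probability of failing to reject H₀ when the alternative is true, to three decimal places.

β ≈ 0.065

Standardized effect: d = |μ_{treatment} − μ_{placebo}| / σ = |13.1 − 19.8| / 8.8 = 0.7614
Noncentrality parameter: δ = d·√(n/2) = 0.7614 × √(44/2) = 3.5711
One-sided α = 0.02 → critical value z_{0.02} = 2.054.
Power = Φ(δ − 2.054) = Φ(1.517) = 0.9354.
Type II error: β = 1 − power = 1 − 0.9354 = 0.0646.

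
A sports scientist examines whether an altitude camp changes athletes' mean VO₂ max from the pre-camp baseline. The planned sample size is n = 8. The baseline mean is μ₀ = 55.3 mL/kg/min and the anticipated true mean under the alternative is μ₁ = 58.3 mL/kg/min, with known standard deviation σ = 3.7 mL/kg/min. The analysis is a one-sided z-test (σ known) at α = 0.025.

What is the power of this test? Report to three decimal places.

Power ≈ 0.631

Standardized effect: d = |μ₁ − μ₀| / σ = |58.3 − 55.3| / 3.7 = 0.8108
Noncentrality parameter: λ = d·√n = 0.8108 × √8 = 2.2933
One-sided α = 0.025 → critical value z_{0.025} = 1.960.
Power = P(Z > 1.960 − λ) = Φ(0.333) = 0.6306.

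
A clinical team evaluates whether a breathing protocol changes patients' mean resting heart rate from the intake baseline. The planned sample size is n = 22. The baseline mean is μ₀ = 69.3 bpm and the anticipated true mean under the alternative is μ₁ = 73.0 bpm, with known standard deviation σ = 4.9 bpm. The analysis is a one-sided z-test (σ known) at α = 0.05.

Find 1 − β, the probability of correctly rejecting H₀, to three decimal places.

Standardized effect: d = |μ₁ − μ₀| / σ = |73.0 − 69.3| / 4.9 = 0.7551
Noncentrality parameter: δ = d·√n = 0.7551 × √22 = 3.5417
One-sided α = 0.05 → critical value z_{0.05} = 1.645.
Power = P(Z > 1.645 − δ) = Φ(1.897) = 0.9711.

Power ≈ 0.971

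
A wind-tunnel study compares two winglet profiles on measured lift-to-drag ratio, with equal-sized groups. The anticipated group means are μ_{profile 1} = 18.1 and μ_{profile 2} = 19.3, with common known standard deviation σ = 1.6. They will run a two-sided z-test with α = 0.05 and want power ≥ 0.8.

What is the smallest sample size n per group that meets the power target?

Standardized effect: d = |μ_{profile 1} − μ_{profile 2}| / σ = |18.1 − 19.3| / 1.6 = 0.7500
For power 0.8 need Φ(δ − z_{0.025}) = 0.8, so δ = z_{0.025} + z_{0.20} = 1.960 + 0.842 = 2.802.
(The Φ(−δ − z_{α/2}) term is vanishingly small for δ > 0 and is dropped in the standard sample-size formula.)
δ = d·√(n/2) ⇒ n = 2(δ/d)² = 2 × (2.802 / 0.7500)² = 27.91.
Rounding up, n = 28 per group.

n = 28 per group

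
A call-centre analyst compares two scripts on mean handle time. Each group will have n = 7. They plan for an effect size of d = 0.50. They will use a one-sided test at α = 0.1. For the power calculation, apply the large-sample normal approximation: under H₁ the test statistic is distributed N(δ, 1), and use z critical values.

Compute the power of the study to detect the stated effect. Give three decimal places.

Noncentrality parameter: δ = d·√(n/2) = 0.50 × √(7/2) = 0.9354
Critical value for a one-sided test at α = 0.1: z_α = 1.282.
Power = P(Z > 1.282 − δ) = Φ(-0.346) = 0.3646.

Power ≈ 0.365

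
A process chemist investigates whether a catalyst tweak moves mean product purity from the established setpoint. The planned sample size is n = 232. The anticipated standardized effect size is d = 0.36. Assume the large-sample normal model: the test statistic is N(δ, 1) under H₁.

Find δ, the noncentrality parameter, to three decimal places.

δ ≈ 5.483

The noncentrality parameter scales effect size by the design's sample-size factor: δ = d·√n = 0.36 × √232 = 5.4834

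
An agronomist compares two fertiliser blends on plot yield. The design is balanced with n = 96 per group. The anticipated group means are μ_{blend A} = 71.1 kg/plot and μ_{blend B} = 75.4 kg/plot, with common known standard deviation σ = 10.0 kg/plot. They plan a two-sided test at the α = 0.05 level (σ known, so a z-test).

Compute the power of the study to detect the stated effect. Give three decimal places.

Standardized effect: d = |μ_{blend A} − μ_{blend B}| / σ = |71.1 − 75.4| / 10.0 = 0.4300
Noncentrality parameter: δ = d·√(n/2) = 0.4300 × √(96/2) = 2.9791
Two-sided α = 0.05 → critical value z_{0.025} = 1.960.
Power = Φ(δ − 1.960) + Φ(−δ − 1.960) = Φ(1.019) + Φ(-4.939) = 0.8459 + 0.0000 = 0.8459.

Power ≈ 0.846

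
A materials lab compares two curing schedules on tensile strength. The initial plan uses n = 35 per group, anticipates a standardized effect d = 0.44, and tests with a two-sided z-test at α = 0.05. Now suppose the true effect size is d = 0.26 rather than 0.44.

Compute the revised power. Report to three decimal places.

Power ≈ 0.193

With d = 0.26: δ = d·√(n/2) = 0.26 × √(35/2) = 1.0877. Critical value z_{0.025} = 1.960.
Revised power = Φ(δ − 1.960) + Φ(−δ − 1.960) = Φ(-0.872) + Φ(-3.048) = 0.1915 + 0.0012 = 0.1927.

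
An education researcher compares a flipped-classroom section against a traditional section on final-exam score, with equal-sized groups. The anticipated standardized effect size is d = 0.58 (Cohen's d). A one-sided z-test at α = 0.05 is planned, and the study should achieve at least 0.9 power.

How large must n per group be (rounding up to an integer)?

For power 0.9 need Φ(δ − z_{0.05}) = 0.9, so δ = z_{0.05} + z_{0.10} = 1.645 + 1.282 = 2.926.
δ = d·√(n/2) ⇒ n = 2(δ/d)² = 2 × (2.926 / 0.58)² = 50.91.
Rounding up, n = 51 per group.

n = 51 per group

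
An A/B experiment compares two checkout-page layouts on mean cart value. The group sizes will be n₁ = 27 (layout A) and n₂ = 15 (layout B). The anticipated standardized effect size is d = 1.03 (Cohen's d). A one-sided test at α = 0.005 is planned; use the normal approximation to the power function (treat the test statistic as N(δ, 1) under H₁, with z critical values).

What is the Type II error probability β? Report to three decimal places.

β ≈ 0.267

Noncentrality parameter: δ = d / √(1/n₁ + 1/n₂) = 1.03 / √(1/27 + 1/15) = 3.1985
Critical value for a one-sided test at α = 0.005: z_α = 2.576.
Power = P(Z > 2.576 − δ) = Φ(0.623) = 0.7332.
Type II error: β = 1 − power = 1 − 0.7332 = 0.2668.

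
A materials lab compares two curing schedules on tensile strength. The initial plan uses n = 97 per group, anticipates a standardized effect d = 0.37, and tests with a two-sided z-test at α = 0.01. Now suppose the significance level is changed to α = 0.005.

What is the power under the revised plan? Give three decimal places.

δ = d·√(n/2) = 0.37 × √(97/2) = 2.5768 (unchanged). New critical value: z_{0.0025} = 2.807.
Revised power = Φ(δ − 2.807) + Φ(−δ − 2.807) = Φ(-0.230) + Φ(-5.384) = 0.4089 + 0.0000 = 0.4089.

Power ≈ 0.409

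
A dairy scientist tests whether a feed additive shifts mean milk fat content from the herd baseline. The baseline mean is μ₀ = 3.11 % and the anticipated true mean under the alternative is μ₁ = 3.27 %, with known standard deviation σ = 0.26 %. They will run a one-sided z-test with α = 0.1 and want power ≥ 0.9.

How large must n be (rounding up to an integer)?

n = 18

Standardized effect: d = |μ₁ − μ₀| / σ = |3.27 − 3.11| / 0.26 = 0.6154
For power 0.9 need Φ(δ − z_{0.1}) = 0.9, so δ = z_{0.1} + z_{0.10} = 1.282 + 1.282 = 2.563.
δ = d·√n ⇒ n = (δ/d)² = (2.563 / 0.6154)² = 17.35.
Round up to the next whole unit.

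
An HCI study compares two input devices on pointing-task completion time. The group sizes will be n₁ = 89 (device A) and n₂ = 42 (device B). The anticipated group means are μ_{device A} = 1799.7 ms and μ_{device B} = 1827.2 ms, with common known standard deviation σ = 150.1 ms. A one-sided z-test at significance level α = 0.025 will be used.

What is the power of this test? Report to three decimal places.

Standardized effect: d = |μ_{device A} − μ_{device B}| / σ = |1799.7 − 1827.2| / 150.1 = 0.1832
Noncentrality parameter: δ = d / √(1/n₁ + 1/n₂) = 0.1832 / √(1/89 + 1/42) = 0.9787
Critical value for a one-sided test at α = 0.025: z_α = 1.960.
Power = P(Z > 1.960 − δ) = Φ(-0.981) = 0.1632.

Power ≈ 0.163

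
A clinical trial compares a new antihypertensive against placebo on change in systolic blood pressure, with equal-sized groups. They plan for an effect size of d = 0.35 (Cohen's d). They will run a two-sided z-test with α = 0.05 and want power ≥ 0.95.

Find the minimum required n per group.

For power 0.95 need Φ(δ − z_{0.025}) = 0.95, so δ = z_{0.025} + z_{0.05} = 1.960 + 1.645 = 3.605.
(For δ > 0 the lower-tail rejection region contributes negligibly to power, so the one-term inversion is standard.)
δ = d·√(n/2) ⇒ n = 2(δ/d)² = 2 × (3.605 / 0.35)² = 212.16.
Round up to the next whole unit.

n = 213 per group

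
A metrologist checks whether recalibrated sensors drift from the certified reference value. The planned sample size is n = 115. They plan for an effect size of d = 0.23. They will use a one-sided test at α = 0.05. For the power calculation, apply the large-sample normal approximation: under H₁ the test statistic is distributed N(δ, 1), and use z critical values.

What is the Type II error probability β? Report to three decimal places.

β ≈ 0.206

Noncentrality parameter: λ = d·√n = 0.23 × √115 = 2.4665
Critical value for a one-sided test at α = 0.05: z_α = 1.645.
Power = Φ(λ − 1.645) = Φ(0.822) = 0.7944.
Type II error: β = 1 − power = 1 − 0.7944 = 0.2056.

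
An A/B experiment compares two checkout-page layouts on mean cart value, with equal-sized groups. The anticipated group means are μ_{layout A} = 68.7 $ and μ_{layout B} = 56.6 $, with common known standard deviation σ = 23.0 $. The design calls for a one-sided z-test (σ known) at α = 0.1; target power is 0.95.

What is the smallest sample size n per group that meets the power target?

n = 62 per group

Standardized effect: d = |μ_{layout A} − μ_{layout B}| / σ = |68.7 − 56.6| / 23.0 = 0.5261
For power 0.95 need Φ(δ − z_{0.1}) = 0.95, so δ = z_{0.1} + z_{0.05} = 1.282 + 1.645 = 2.926.
δ = d·√(n/2) ⇒ n = 2(δ/d)² = 2 × (2.926 / 0.5261)² = 61.88.
Rounding up, n = 62 per group.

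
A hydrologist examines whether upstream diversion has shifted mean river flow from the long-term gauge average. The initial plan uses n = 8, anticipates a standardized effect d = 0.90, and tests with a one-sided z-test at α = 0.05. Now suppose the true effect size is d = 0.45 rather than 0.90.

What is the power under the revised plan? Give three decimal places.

With d = 0.45: δ = d·√n = 0.45 × √8 = 1.2728. Critical value z_{0.05} = 1.645.
Revised power = Φ(δ − 1.645) = Φ(-0.372) = 0.3549.

Power ≈ 0.355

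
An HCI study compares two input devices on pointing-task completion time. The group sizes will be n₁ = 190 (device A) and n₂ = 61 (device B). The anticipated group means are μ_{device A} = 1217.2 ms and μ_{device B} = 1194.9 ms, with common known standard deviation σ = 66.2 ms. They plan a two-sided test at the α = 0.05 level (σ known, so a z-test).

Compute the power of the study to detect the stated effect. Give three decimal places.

Standardized effect: d = |μ_{device A} − μ_{device B}| / σ = |1217.2 − 1194.9| / 66.2 = 0.3369
Noncentrality parameter: δ = d / √(1/n₁ + 1/n₂) = 0.3369 / √(1/190 + 1/61) = 2.2890
Critical value for a two-sided test at α = 0.05: z_{α/2} = 1.960.
Power = Φ(δ − 1.960) + Φ(−δ − 1.960) = Φ(0.329) + Φ(-4.249) = 0.6289 + 0.0000 = 0.6290.

Power ≈ 0.629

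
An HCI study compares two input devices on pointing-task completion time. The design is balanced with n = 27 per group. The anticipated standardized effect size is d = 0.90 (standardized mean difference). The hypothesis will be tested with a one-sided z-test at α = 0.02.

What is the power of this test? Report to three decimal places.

Power ≈ 0.895

Noncentrality parameter: δ = d·√(n/2) = 0.90 × √(27/2) = 3.3068
One-sided α = 0.02 → critical value z_{0.02} = 2.054.
Power = P(Z > 2.054 − δ) = Φ(1.253) = 0.8949.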